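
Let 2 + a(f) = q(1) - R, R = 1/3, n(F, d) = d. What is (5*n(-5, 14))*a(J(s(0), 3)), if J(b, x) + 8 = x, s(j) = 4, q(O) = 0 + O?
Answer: -280/3 ≈ -93.333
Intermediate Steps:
q(O) = O
J(b, x) = -8 + x
R = ⅓ ≈ 0.33333
a(f) = -4/3 (a(f) = -2 + (1 - 1*⅓) = -2 + (1 - ⅓) = -2 + ⅔ = -4/3)
(5*n(-5, 14))*a(J(s(0), 3)) = (5*14)*(-4/3) = 70*(-4/3) = -280/3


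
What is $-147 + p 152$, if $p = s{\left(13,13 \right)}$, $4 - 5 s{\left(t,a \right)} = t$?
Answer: $- \frac{2103}{5} \approx -420.6$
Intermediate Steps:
$s{\left(t,a \right)} = \frac{4}{5} - \frac{t}{5}$
$p = - \frac{9}{5}$ ($p = \frac{4}{5} - \frac{13}{5} = - \frac{9}{5} \approx -1.8$)
$-147 + p 152 = -147 - \frac{1368}{5} = - \frac{2103}{5}$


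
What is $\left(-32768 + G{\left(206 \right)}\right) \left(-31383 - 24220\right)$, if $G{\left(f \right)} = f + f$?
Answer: $1799090668$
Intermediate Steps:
$G{\left(f \right)} = 2 f$
$\left(-32768 + G{\left(206 \right)}\right) \left(-31383 - 24220\right) = \left(-32768 + 2 \cdot 206\right) \left(-31383 - 24220\right) = \left(-32768 + 412\right) \left(-31383 - 24220\right) = \left(-32356\right) \left(-55603\right) = 1799090668$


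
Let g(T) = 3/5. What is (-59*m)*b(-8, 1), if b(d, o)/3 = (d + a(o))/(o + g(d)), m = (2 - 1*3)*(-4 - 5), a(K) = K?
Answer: 55755/8 ≈ 6969.4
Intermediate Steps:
g(T) = ⅗ (g(T) = 3*(⅕) = ⅗)
m = 9 (m = (2 - 3)*(-9) = -1*(-9) = 9)
b(d, o) = 3*(d + o)/(⅗ + o) (b(d, o) = 3*((d + o)/(o + ⅗)) = 3*((d + o)/(⅗ + o)) = 3*(d + o)/(⅗ + o))
(-59*m)*b(-8, 1) = (-59*9)*(15*(-8 + 1)/(3 + 5*1)) = -7965*(-7)/(3 + 5) = -7965*(-7)/8 = -531*(-105/8) = 55755/8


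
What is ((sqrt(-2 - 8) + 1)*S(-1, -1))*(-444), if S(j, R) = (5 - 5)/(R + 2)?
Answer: 0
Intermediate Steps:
S(j, R) = 0 (S(j, R) = 0/(2 + R) = 0)
((sqrt(-2 - 8) + 1)*S(-1, -1))*(-444) = ((sqrt(-2 - 8) + 1)*0)*(-444) = ((sqrt(-10) + 1)*0)*(-444) = ((I*sqrt(10) + 1)*0)*(-444) = ((1 + I*sqrt(10))*0)*(-444) = 0*(-444) = 0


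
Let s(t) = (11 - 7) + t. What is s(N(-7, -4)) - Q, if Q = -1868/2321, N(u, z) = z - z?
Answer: 11152/2321 ≈ 4.8048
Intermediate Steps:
N(u, z) = 0
s(t) = 4 + t
Q = -1868/2321 (Q = -1868*1/2321 = -1868/2321 ≈ -0.80483)
s(N(-7, -4)) - Q = (4 + 0) - 1*(-1868/2321) = 4 + 1868/2321 = 11152/2321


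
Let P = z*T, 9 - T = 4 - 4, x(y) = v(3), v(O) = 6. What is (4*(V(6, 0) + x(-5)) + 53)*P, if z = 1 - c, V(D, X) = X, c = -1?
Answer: 1386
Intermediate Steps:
x(y) = 6
z = 2 (z = 1 - 1*(-1) = 1 + 1 = 2)
T = 9 (T = 9 - (4 - 4) = 9 - 1*0 = 9 + 0 = 9)
P = 18 (P = 2*9 = 18)
(4*(V(6, 0) + x(-5)) + 53)*P = (4*(0 + 6) + 53)*18 = (4*6 + 53)*18 = (24 + 53)*18 = 77*18 = 1386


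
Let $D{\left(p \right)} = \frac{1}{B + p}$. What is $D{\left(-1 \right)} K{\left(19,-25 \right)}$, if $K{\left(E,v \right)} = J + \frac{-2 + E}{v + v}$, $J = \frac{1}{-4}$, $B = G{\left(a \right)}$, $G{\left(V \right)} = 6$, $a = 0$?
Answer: $- \frac{59}{500} \approx -0.118$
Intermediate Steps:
$B = 6$
$J = - \frac{1}{4} \approx -0.25$
$K{\left(E,v \right)} = - \frac{1}{4} + \frac{-2 + E}{2 v}$ ($K{\left(E,v \right)} = - \frac{1}{4} + \frac{-2 + E}{v + v} = - \frac{1}{4} + \frac{-2 + E}{2 v}$)
$D{\left(p \right)} = \frac{1}{6 + p}$
$D{\left(-1 \right)} K{\left(19,-25 \right)} = \frac{\frac{1}{4} \frac{1}{-25} \left(-4 - -25 + 2 \cdot 19\right)}{6 - 1} = \frac{\frac{1}{4} \left(- \frac{1}{25}\right) \left(-4 + 25 + 38\right)}{5} = \frac{\frac{1}{4} \left(- \frac{1}{25}\right) 59}{5} = \frac{1}{5} \left(- \frac{59}{100}\right) = - \frac{59}{500}$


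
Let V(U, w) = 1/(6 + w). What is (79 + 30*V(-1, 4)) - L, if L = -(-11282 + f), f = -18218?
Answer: -29418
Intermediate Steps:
L = 29500 (L = -(-11282 - 18218) = -1*(-29500) = 29500)
(79 + 30*V(-1, 4)) - L = (79 + 30/(6 + 4)) - 1*29500 = (79 + 30/10) - 29500 = (79 + 30*(⅒)) - 29500 = (79 + 3) - 29500 = 82 - 29500 = -29418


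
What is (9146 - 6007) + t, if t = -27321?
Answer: -24182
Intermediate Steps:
(9146 - 6007) + t = (9146 - 6007) - 27321 = 3139 - 27321 = -24182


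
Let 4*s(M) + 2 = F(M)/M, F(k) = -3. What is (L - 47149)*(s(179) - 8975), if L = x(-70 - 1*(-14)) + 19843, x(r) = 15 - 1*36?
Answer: 175615899747/716 ≈ 2.4527e+8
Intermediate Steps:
x(r) = -21 (x(r) = 15 - 36 = -21)
s(M) = -½ - 3/(4*M) (s(M) = -½ + (-3/M)/4 = -½ - 3/(4*M))
L = 19822 (L = -21 + 19843 = 19822)
(L - 47149)*(s(179) - 8975) = (19822 - 47149)*((¼)*(-3 - 2*179)/179 - 8975) = -27327*((¼)*(1/179)*(-3 - 358) - 8975) = -27327*((¼)*(1/179)*(-361) - 8975) = -27327*(-361/716 - 8975) = -27327*(-6426461/716) = 175615899747/716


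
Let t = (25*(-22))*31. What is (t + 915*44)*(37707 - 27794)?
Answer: 230080730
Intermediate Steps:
t = -17050 (t = -550*31 = -17050)
(t + 915*44)*(37707 - 27794) = (-17050 + 915*44)*(37707 - 27794) = (-17050 + 40260)*9913 = 23210*9913 = 230080730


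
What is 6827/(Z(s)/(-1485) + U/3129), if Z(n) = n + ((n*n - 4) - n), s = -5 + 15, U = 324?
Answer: 3524677695/20084 ≈ 1.7550e+5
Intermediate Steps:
s = 10
Z(n) = -4 + n**2 (Z(n) = n + ((n**2 - 4) - n) = n + ((-4 + n**2) - n) = n + (-4 + n**2 - n) = -4 + n**2)
6827/(Z(s)/(-1485) + U/3129) = 6827/((-4 + 10**2)/(-1485) + 324/3129) = 6827/((-4 + 100)*(-1/1485) + 324*(1/3129)) = 6827/(96*(-1/1485) + 108/1043) = 6827/(-32/495 + 108/1043) = 6827/(20084/516285) = 6827*(516285/20084) = 3524677695/20084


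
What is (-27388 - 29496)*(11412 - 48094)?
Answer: 2086618888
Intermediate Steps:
(-27388 - 29496)*(11412 - 48094) = -56884*(-36682) = 2086618888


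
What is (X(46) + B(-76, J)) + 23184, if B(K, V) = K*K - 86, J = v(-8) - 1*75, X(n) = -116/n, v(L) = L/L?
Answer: 664044/23 ≈ 28871.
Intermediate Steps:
v(L) = 1
J = -74 (J = 1 - 1*75 = 1 - 75 = -74)
B(K, V) = -86 + K**2 (B(K, V) = K**2 - 86 = -86 + K**2)
(X(46) + B(-76, J)) + 23184 = (-116/46 + (-86 + (-76)**2)) + 23184 = (-116*1/46 + (-86 + 5776)) + 23184 = (-58/23 + 5690) + 23184 = 130812/23 + 23184 = 664044/23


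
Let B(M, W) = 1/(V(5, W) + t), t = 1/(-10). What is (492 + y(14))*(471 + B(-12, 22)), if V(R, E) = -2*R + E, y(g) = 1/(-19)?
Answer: 523983473/2261 ≈ 2.3175e+5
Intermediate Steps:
y(g) = -1/19
t = -⅒ ≈ -0.10000
V(R, E) = E - 2*R
B(M, W) = 1/(-101/10 + W) (B(M, W) = 1/((W - 2*5) - ⅒) = 1/((W - 10) - ⅒) = 1/((-10 + W) - ⅒) = 1/(-101/10 + W))
(492 + y(14))*(471 + B(-12, 22)) = (492 - 1/19)*(471 + 10/(-101 + 10*22)) = 9347*(471 + 10/(-101 + 220))/19 = 9347*(471 + 10/119)/19 = (9347/19)*(56059/119) = 523983473/2261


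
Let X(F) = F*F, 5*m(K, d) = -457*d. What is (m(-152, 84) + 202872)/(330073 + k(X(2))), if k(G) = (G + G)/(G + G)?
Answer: 487986/825185 ≈ 0.59137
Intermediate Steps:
m(K, d) = -457*d/5 (m(K, d) = (-457*d)/5 = -457*d/5)
X(F) = F**2
k(G) = 1 (k(G) = (2*G)/((2*G)) = (2*G)*(1/(2*G)) = 1)
(m(-152, 84) + 202872)/(330073 + k(X(2))) = (-457/5*84 + 202872)/(330073 + 1) = (-38388/5 + 202872)/330074 = (975972/5)*(1/330074) = 487986/825185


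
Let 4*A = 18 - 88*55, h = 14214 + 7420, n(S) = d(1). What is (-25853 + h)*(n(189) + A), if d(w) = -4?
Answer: 10205761/2 ≈ 5.1029e+6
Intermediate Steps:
n(S) = -4
h = 21634
A = -2411/2 (A = (18 - 88*55)/4 = (18 - 4840)/4 = (¼)*(-4822) = -2411/2 ≈ -1205.5)
(-25853 + h)*(n(189) + A) = (-25853 + 21634)*(-4 - 2411/2) = -4219*(-2419/2) = 10205761/2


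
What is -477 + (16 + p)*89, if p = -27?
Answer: -1456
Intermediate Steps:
-477 + (16 + p)*89 = -477 + (16 - 27)*89 = -477 - 11*89 = -477 - 979 = -1456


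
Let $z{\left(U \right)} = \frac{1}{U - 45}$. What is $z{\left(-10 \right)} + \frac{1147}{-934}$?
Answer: $- \frac{64019}{51370} \approx -1.2462$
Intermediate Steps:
$z{\left(U \right)} = \frac{1}{-45 + U}$
$z{\left(-10 \right)} + \frac{1147}{-934} = \frac{1}{-45 - 10} + \frac{1147}{-934} = \frac{1}{-55} + 1147 \left(- \frac{1}{934}\right) = - \frac{1}{55} - \frac{1147}{934} = - \frac{64019}{51370}$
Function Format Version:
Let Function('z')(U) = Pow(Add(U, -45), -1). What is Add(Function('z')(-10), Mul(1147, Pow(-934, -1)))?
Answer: Rational(-64019, 51370) ≈ -1.2462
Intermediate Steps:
Function('z')(U) = Pow(Add(-45, U), -1)
Add(Function('z')(-10), Mul(1147, Pow(-934, -1))) = Add(Pow(Add(-45, -10), -1), Mul(1147, Pow(-934, -1))) = Add(Pow(-55, -1), Mul(1147, Rational(-1, 934))) = Add(Rational(-1, 55), Rational(-1147, 934)) = Rational(-64019, 51370)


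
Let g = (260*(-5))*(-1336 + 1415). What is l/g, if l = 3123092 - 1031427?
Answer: -418333/20540 ≈ -20.367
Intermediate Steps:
l = 2091665
g = -102700 (g = -1300*79 = -102700)
l/g = 2091665/(-102700) = 2091665*(-1/102700) = -418333/20540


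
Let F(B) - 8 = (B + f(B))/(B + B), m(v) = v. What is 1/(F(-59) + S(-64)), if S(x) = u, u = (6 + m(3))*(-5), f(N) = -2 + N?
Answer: -59/2123 ≈ -0.027791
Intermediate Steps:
u = -45 (u = (6 + 3)*(-5) = 9*(-5) = -45)
F(B) = 8 + (-2 + 2*B)/(2*B) (F(B) = 8 + (B + (-2 + B))/(B + B) = 8 + (-2 + 2*B)/((2*B)) = 8 + (-2 + 2*B)*(1/(2*B)) = 8 + (-2 + 2*B)/(2*B))
S(x) = -45
1/(F(-59) + S(-64)) = 1/((9 - 1/(-59)) - 45) = 1/((9 - 1*(-1/59)) - 45) = 1/((9 + 1/59) - 45) = 1/(532/59 - 45) = 1/(-2123/59) = -59/2123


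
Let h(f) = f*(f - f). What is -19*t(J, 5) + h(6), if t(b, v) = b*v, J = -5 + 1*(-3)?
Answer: 760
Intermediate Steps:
J = -8 (J = -5 - 3 = -8)
h(f) = 0 (h(f) = f*0 = 0)
-19*t(J, 5) + h(6) = -(-152)*5 + 0 = -19*(-40) + 0 = 760 + 0 = 760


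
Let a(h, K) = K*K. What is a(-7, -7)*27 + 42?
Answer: 1365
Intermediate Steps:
a(h, K) = K²
a(-7, -7)*27 + 42 = (-7)²*27 + 42 = 49*27 + 42 = 1323 + 42 = 1365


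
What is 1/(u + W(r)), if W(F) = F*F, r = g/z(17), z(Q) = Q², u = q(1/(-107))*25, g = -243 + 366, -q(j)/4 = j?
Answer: 8936747/9970903 ≈ 0.89628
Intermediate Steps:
q(j) = -4*j
g = 123
u = 100/107 (u = -4/(-107)*25 = -4*(-1/107)*25 = (4/107)*25 = 100/107 ≈ 0.93458)
r = 123/289 (r = 123/(17²) = 123/289 ≈ 0.42561)
W(F) = F²
1/(u + W(r)) = 1/(100/107 + (123/289)²) = 1/(100/107 + 15129/83521) = 1/(9970903/8936747) = 8936747/9970903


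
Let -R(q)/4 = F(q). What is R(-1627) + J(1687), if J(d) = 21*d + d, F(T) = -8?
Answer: 37146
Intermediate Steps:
R(q) = 32 (R(q) = -4*(-8) = 32)
J(d) = 22*d
R(-1627) + J(1687) = 32 + 22*1687 = 32 + 37114 = 37146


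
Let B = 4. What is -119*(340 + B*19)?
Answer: -49504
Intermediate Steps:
-119*(340 + B*19) = -119*(340 + 4*19) = -119*(340 + 76) = -119*416 = -49504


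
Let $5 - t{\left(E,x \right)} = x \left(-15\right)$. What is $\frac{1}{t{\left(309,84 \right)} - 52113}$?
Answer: $- \frac{1}{50848} \approx -1.9666 \cdot 10^{-5}$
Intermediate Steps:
$t{\left(E,x \right)} = 5 + 15 x$ ($t{\left(E,x \right)} = 5 - x \left(-15\right) = 5 - - 15 x = 5 + 15 x$)
$\frac{1}{t{\left(309,84 \right)} - 52113} = \frac{1}{\left(5 + 15 \cdot 84\right) - 52113} = \frac{1}{\left(5 + 1260\right) - 52113} = \frac{1}{1265 - 52113} = \frac{1}{-50848} = - \frac{1}{50848}$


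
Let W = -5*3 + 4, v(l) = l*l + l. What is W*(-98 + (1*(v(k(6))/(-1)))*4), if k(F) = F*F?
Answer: 59686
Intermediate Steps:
k(F) = F²
v(l) = l + l² (v(l) = l² + l = l + l²)
W = -11 (W = -15 + 4 = -11)
W*(-98 + (1*(v(k(6))/(-1)))*4) = -11*(-98 + (1*((6²*(1 + 6²))/(-1)))*4) = -11*(-98 + (1*((36*(1 + 36))*(-1)))*4) = -11*(-98 + (1*((36*37)*(-1)))*4) = -11*(-98 + (1*(1332*(-1)))*4) = -11*(-98 + (1*(-1332))*4) = -11*(-98 - 1332*4) = -11*(-98 - 5328) = -11*(-5426) = 59686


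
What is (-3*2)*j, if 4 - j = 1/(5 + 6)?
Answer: -258/11 ≈ -23.455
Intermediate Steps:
j = 43/11 (j = 4 - 1/(5 + 6) = 4 - 1/11 = 43/11 ≈ 3.9091)
(-3*2)*j = -3*2*(43/11) = -6*43/11 = -258/11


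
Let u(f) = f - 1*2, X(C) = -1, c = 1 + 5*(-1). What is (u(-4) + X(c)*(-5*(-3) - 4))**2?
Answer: 289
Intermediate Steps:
c = -4 (c = 1 - 5 = -4)
u(f) = -2 + f (u(f) = f - 2 = -2 + f)
(u(-4) + X(c)*(-5*(-3) - 4))**2 = ((-2 - 4) - (-5*(-3) - 4))**2 = (-6 - (15 - 4))**2 = (-6 - 1*11)**2 = (-6 - 11)**2 = (-17)**2 = 289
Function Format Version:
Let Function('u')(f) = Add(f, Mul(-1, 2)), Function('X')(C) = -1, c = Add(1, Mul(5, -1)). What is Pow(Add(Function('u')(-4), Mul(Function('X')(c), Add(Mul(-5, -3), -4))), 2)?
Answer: 289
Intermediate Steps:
c = -4 (c = Add(1, -5) = -4)
Function('u')(f) = Add(-2, f) (Function('u')(f) = Add(f, -2) = Add(-2, f))
Pow(Add(Function('u')(-4), Mul(Function('X')(c), Add(Mul(-5, -3), -4))), 2) = Pow(Add(Add(-2, -4), Mul(-1, Add(Mul(-5, -3), -4))), 2) = Pow(Add(-6, Mul(-1, Add(15, -4))), 2) = Pow(Add(-6, Mul(-1, 11)), 2) = Pow(Add(-6, -11), 2) = Pow(-17, 2) = 289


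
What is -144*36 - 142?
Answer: -5326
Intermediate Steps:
-144*36 - 142 = -5184 - 142 = -5326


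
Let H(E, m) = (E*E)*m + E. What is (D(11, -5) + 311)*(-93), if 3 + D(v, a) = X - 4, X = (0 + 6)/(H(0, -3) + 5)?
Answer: -141918/5 ≈ -28384.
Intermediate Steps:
H(E, m) = E + m*E² (H(E, m) = E²*m + E = m*E² + E = E + m*E²)
X = 6/5 (X = (0 + 6)/(0*(1 + 0*(-3)) + 5) = 6/(0*(1 + 0) + 5) = 6/(0*1 + 5) = 6/(0 + 5) = 6/5 ≈ 1.2000)
D(v, a) = -29/5 (D(v, a) = -3 + (6/5 - 4) = -3 - 14/5 = -29/5)
(D(11, -5) + 311)*(-93) = (-29/5 + 311)*(-93) = (1526/5)*(-93) = -141918/5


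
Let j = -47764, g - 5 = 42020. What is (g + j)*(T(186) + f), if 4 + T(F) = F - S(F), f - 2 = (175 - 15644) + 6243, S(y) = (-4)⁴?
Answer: 53361222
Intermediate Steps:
S(y) = 256
g = 42025 (g = 5 + 42020 = 42025)
f = -9224 (f = 2 + ((175 - 15644) + 6243) = 2 + (-15469 + 6243) = 2 - 9226 = -9224)
T(F) = -260 + F (T(F) = -4 + (F - 1*256) = -4 + (F - 256) = -4 + (-256 + F) = -260 + F)
(g + j)*(T(186) + f) = (42025 - 47764)*((-260 + 186) - 9224) = -5739*(-74 - 9224) = -5739*(-9298) = 53361222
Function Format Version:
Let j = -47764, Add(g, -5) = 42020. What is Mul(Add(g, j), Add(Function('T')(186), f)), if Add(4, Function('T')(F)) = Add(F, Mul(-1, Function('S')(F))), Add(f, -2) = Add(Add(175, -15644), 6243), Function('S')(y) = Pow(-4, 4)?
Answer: 53361222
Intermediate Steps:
Function('S')(y) = 256
g = 42025 (g = Add(5, 42020) = 42025)
f = -9224 (f = Add(2, Add(Add(175, -15644), 6243)) = Add(2, Add(-15469, 6243)) = Add(2, -9226) = -9224)
Function('T')(F) = Add(-260, F) (Function('T')(F) = Add(-4, Add(F, Mul(-1, 256))) = Add(-4, Add(F, -256)) = Add(-4, Add(-256, F)) = Add(-260, F))
Mul(Add(g, j), Add(Function('T')(186), f)) = Mul(Add(42025, -47764), Add(Add(-260, 186), -9224)) = Mul(-5739, Add(-74, -9224)) = Mul(-5739, -9298) = 53361222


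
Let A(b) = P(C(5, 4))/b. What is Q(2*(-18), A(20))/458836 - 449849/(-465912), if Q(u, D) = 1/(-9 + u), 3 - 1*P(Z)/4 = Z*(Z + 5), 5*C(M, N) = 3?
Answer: 258008631763/267221498040 ≈ 0.96552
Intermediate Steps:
C(M, N) = ⅗ (C(M, N) = (⅕)*3 = ⅗)
P(Z) = 12 - 4*Z*(5 + Z) (P(Z) = 12 - 4*Z*(Z + 5) = 12 - 4*Z*(5 + Z))
A(b) = -36/(25*b) (A(b) = (12 - 20*⅗ - 4*(⅗)²)/b = (12 - 12 - 4*9/25)/b = (12 - 12 - 36/25)/b = -36/(25*b))
Q(2*(-18), A(20))/458836 - 449849/(-465912) = 1/((-9 + 2*(-18))*458836) - 449849/(-465912) = (1/458836)/(-9 - 36) - 449849*(-1/465912) = (1/458836)/(-45) + 449849/465912 = -1/45*1/458836 + 449849/465912 = -1/20647620 + 449849/465912 = 258008631763/267221498040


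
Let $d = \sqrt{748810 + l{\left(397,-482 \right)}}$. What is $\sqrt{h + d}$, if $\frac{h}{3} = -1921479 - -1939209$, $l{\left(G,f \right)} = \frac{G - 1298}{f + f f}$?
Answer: $\frac{\sqrt{2859000422555160 + 231842 \sqrt{40249071165683198}}}{231842} \approx 232.5$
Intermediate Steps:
$l{\left(G,f \right)} = \frac{-1298 + G}{f + f^{2}}$
$h = 53190$ ($h = 3 \left(-1921479 - -1939209\right) = 3 \left(-1921479 + 1939209\right) = 3 \cdot 17730 = 53190$)
$d = \frac{\sqrt{40249071165683198}}{231842}$ ($d = \sqrt{748810 + \frac{-1298 + 397}{\left(-482\right) \left(1 - 482\right)}} = \sqrt{748810 - \frac{1}{482} \frac{1}{-481} \left(-901\right)} = \sqrt{748810 - \left(- \frac{1}{231842}\right) \left(-901\right)} = \sqrt{748810 - \frac{901}{231842}} = \sqrt{\frac{173605607119}{231842}} = \frac{\sqrt{40249071165683198}}{231842} \approx 865.34$)
$\sqrt{h + d} = \sqrt{53190 + \frac{\sqrt{40249071165683198}}{231842}}$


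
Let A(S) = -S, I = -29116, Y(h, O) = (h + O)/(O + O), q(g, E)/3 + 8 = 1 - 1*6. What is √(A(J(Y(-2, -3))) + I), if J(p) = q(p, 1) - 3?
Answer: I*√29074 ≈ 170.51*I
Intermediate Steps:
q(g, E) = -39 (q(g, E) = -24 + 3*(1 - 1*6) = -24 + 3*(1 - 6) = -24 + 3*(-5) = -24 - 15 = -39)
Y(h, O) = (O + h)/(2*O) (Y(h, O) = (O + h)/((2*O)) = (O + h)*(1/(2*O)) = (O + h)/(2*O))
J(p) = -42 (J(p) = -39 - 3 = -42)
√(A(J(Y(-2, -3))) + I) = √(-1*(-42) - 29116) = √(42 - 29116) = √(-29074) = I*√29074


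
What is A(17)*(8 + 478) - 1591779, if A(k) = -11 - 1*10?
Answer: -1601985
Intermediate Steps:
A(k) = -21 (A(k) = -11 - 10 = -21)
A(17)*(8 + 478) - 1591779 = -21*(8 + 478) - 1591779 = -21*486 - 1591779 = -10206 - 1591779 = -1601985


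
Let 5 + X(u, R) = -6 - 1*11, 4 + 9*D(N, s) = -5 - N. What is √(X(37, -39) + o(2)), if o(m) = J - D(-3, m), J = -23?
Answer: I*√399/3 ≈ 6.6583*I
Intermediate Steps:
D(N, s) = -1 - N/9 (D(N, s) = -4/9 + (-5 - N)/9 = -4/9 + (-5/9 - N/9) = -1 - N/9)
o(m) = -67/3 (o(m) = -23 - (-1 - ⅑*(-3)) = -23 - (-1 + ⅓) = -23 - 1*(-⅔) = -23 + ⅔ = -67/3)
X(u, R) = -22 (X(u, R) = -5 + (-6 - 1*11) = -5 + (-6 - 11) = -5 - 17 = -22)
√(X(37, -39) + o(2)) = √(-22 - 67/3) = √(-133/3) = I*√399/3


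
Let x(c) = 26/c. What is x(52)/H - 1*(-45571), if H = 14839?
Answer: 1352456139/29678 ≈ 45571.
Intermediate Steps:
x(52)/H - 1*(-45571) = (26/52)/14839 - 1*(-45571) = (26*(1/52))*(1/14839) + 45571 = (½)*(1/14839) + 45571 = 1/29678 + 45571 = 1352456139/29678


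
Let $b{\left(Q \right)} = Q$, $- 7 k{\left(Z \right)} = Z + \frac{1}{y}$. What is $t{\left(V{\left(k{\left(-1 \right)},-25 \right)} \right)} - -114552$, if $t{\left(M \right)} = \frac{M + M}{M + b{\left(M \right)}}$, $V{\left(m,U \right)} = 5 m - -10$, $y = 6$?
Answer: $114553$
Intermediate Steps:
$k{\left(Z \right)} = - \frac{1}{42} - \frac{Z}{7}$ ($k{\left(Z \right)} = - \frac{Z + \frac{1}{6}}{7} = - \frac{\frac{1}{6} + Z}{7} = - \frac{1}{42} - \frac{Z}{7}$)
$V{\left(m,U \right)} = 10 + 5 m$ ($V{\left(m,U \right)} = 5 m + 10 = 10 + 5 m$)
$t{\left(M \right)} = 1$ ($t{\left(M \right)} = \frac{M + M}{M + M} = \frac{2 M}{2 M} = 2 M \frac{1}{2 M} = 1$)
$t{\left(V{\left(k{\left(-1 \right)},-25 \right)} \right)} - -114552 = 1 - -114552 = 1 + 114552 = 114553$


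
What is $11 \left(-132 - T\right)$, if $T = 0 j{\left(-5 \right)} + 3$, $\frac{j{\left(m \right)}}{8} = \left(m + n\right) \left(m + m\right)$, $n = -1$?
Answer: $-1485$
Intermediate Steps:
$j{\left(m \right)} = 16 m \left(-1 + m\right)$ ($j{\left(m \right)} = 8 \left(m - 1\right) \left(m + m\right) = 8 \left(-1 + m\right) 2 m = 8 \cdot 2 m \left(-1 + m\right) = 16 m \left(-1 + m\right)$)
$T = 3$ ($T = 0 \cdot 16 \left(-5\right) \left(-1 - 5\right) + 3 = 0 \cdot 16 \left(-5\right) \left(-6\right) + 3 = 0 \cdot 480 + 3 = 0 + 3 = 3$)
$11 \left(-132 - T\right) = 11 \left(-132 - 3\right) = 11 \left(-135\right) = -1485$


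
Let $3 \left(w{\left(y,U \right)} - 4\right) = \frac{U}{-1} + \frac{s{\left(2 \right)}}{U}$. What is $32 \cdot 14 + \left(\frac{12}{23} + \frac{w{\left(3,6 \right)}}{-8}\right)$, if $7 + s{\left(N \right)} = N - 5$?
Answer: $\frac{742453}{1656} \approx 448.34$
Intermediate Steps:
$s{\left(N \right)} = -12 + N$ ($s{\left(N \right)} = -7 + \left(N - 5\right) = -7 + \left(-5 + N\right) = -12 + N$)
$w{\left(y,U \right)} = 4 - \frac{10}{3 U} - \frac{U}{3}$ ($w{\left(y,U \right)} = 4 + \frac{\frac{U}{-1} + \frac{-12 + 2}{U}}{3} = 4 + \frac{U \left(-1\right) - \frac{10}{U}}{3} = 4 + \frac{- U - \frac{10}{U}}{3} = 4 - \left(\frac{U}{3} + \frac{10}{3 U}\right) = 4 - \frac{10}{3 U} - \frac{U}{3}$)
$32 \cdot 14 + \left(\frac{12}{23} + \frac{w{\left(3,6 \right)}}{-8}\right) = 32 \cdot 14 + \left(\frac{12}{23} + \frac{4 - \frac{10}{3 \cdot 6} - 2}{-8}\right) = 448 + \left(12 \cdot \frac{1}{23} + \left(4 - \frac{5}{9} - 2\right) \left(- \frac{1}{8}\right)\right) = 448 + \left(\frac{12}{23} + \left(4 - \frac{5}{9} - 2\right) \left(- \frac{1}{8}\right)\right) = 448 + \left(\frac{12}{23} + \frac{13}{9} \left(- \frac{1}{8}\right)\right) = 448 + \left(\frac{12}{23} - \frac{13}{72}\right) = 448 + \frac{565}{1656} = \frac{742453}{1656}$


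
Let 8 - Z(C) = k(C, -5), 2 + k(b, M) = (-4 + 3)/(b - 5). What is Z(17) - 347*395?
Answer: -1644659/12 ≈ -1.3706e+5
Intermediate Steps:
k(b, M) = -2 - 1/(-5 + b) (k(b, M) = -2 + (-4 + 3)/(b - 5) = -2 - 1/(-5 + b))
Z(C) = 8 - (9 - 2*C)/(-5 + C)
Z(17) - 347*395 = (-49 + 10*17)/(-5 + 17) - 347*395 = (-49 + 170)/12 - 137065 = (1/12)*121 - 137065 = 121/12 - 137065 = -1644659/12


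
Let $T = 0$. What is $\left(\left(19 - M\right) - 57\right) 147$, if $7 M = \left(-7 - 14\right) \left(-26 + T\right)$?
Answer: $-17052$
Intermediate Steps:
$M = 78$ ($M = \frac{\left(-7 - 14\right) \left(-26 + 0\right)}{7} = \frac{\left(-21\right) \left(-26\right)}{7} = \frac{1}{7} \cdot 546 = 78$)
$\left(\left(19 - M\right) - 57\right) 147 = \left(\left(19 - 78\right) - 57\right) 147 = \left(-59 - 57\right) 147 = \left(-116\right) 147 = -17052$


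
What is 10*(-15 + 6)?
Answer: -90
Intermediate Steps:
10*(-15 + 6) = 10*(-9) = -90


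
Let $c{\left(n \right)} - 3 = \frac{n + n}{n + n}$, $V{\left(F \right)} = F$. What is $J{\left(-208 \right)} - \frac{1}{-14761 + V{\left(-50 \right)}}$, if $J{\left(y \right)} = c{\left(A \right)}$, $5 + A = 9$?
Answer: $\frac{59245}{14811} \approx 4.0001$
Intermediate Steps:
$A = 4$ ($A = -5 + 9 = 4$)
$c{\left(n \right)} = 4$ ($c{\left(n \right)} = 3 + \frac{n + n}{n + n} = 3 + \frac{2 n}{2 n} = 3 + 2 n \frac{1}{2 n} = 3 + 1 = 4$)
$J{\left(y \right)} = 4$
$J{\left(-208 \right)} - \frac{1}{-14761 + V{\left(-50 \right)}} = 4 - \frac{1}{-14761 - 50} = 4 - \frac{1}{-14811} = 4 - - \frac{1}{14811} = 4 + \frac{1}{14811} = \frac{59245}{14811}$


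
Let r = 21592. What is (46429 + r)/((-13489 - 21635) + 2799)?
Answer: -68021/32325 ≈ -2.1043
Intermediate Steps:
(46429 + r)/((-13489 - 21635) + 2799) = (46429 + 21592)/((-13489 - 21635) + 2799) = 68021/(-35124 + 2799) = 68021/(-32325) = 68021*(-1/32325) = -68021/32325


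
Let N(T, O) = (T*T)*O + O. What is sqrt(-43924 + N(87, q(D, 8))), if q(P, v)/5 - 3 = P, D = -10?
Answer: I*sqrt(308874) ≈ 555.76*I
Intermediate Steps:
q(P, v) = 15 + 5*P
N(T, O) = O + O*T**2 (N(T, O) = T**2*O + O = O*T**2 + O = O + O*T**2)
sqrt(-43924 + N(87, q(D, 8))) = sqrt(-43924 + (15 + 5*(-10))*(1 + 87**2)) = sqrt(-43924 + (15 - 50)*(1 + 7569)) = sqrt(-43924 - 35*7570) = sqrt(-43924 - 264950) = sqrt(-308874) = I*sqrt(308874)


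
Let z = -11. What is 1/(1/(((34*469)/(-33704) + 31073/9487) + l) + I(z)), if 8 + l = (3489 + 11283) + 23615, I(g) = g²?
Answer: 6136287710541/742490972850385 ≈ 0.0082645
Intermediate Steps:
l = 38379 (l = -8 + ((3489 + 11283) + 23615) = -8 + (14772 + 23615) = -8 + 38387 = 38379)
1/(1/(((34*469)/(-33704) + 31073/9487) + l) + I(z)) = 1/(1/(((34*469)/(-33704) + 31073/9487) + 38379) + (-11)²) = 1/(1/((15946*(-1/33704) + 31073*(1/9487)) + 38379) + 121) = 1/(1/((-7973/16852 + 31073/9487) + 38379) + 121) = 1/(1/(448002345/159874924 + 38379) + 121) = 1/(1/(6136287710541/159874924) + 121) = 1/(159874924/6136287710541 + 121) = 1/(742490972850385/6136287710541) = 6136287710541/742490972850385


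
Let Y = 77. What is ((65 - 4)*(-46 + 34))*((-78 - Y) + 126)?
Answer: 21228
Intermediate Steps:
((65 - 4)*(-46 + 34))*((-78 - Y) + 126) = ((65 - 4)*(-46 + 34))*((-78 - 1*77) + 126) = (61*(-12))*((-78 - 77) + 126) = -732*(-155 + 126) = -732*(-29) = 21228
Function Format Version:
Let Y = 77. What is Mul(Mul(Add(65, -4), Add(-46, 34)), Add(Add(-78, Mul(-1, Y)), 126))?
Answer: 21228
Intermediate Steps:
Mul(Mul(Add(65, -4), Add(-46, 34)), Add(Add(-78, Mul(-1, Y)), 126)) = Mul(Mul(Add(65, -4), Add(-46, 34)), Add(Add(-78, Mul(-1, 77)), 126)) = Mul(Mul(61, -12), Add(Add(-78, -77), 126)) = Mul(-732, Add(-155, 126)) = Mul(-732, -29) = 21228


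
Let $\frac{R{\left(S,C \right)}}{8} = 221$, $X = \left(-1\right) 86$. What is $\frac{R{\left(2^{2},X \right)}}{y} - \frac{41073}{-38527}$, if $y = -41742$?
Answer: $\frac{823176715}{804097017} \approx 1.0237$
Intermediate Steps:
$X = -86$
$R{\left(S,C \right)} = 1768$ ($R{\left(S,C \right)} = 8 \cdot 221 = 1768$)
$\frac{R{\left(2^{2},X \right)}}{y} - \frac{41073}{-38527} = \frac{1768}{-41742} - \frac{41073}{-38527} = 1768 \left(- \frac{1}{41742}\right) - - \frac{41073}{38527} = - \frac{884}{20871} + \frac{41073}{38527} = \frac{823176715}{804097017}$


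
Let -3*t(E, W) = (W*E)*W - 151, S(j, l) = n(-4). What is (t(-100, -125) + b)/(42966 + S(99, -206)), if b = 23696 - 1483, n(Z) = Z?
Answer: 814645/64443 ≈ 12.641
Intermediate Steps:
S(j, l) = -4
b = 22213
t(E, W) = 151/3 - E*W²/3 (t(E, W) = -((W*E)*W - 151)/3 = -((E*W)*W - 151)/3 = -(E*W² - 151)/3 = -(-151 + E*W²)/3 = 151/3 - E*W²/3)
(t(-100, -125) + b)/(42966 + S(99, -206)) = ((151/3 - ⅓*(-100)*(-125)²) + 22213)/(42966 - 4) = ((151/3 - ⅓*(-100)*15625) + 22213)/42962 = ((151/3 + 1562500/3) + 22213)*(1/42962) = (1562651/3 + 22213)*(1/42962) = (1629290/3)*(1/42962) = 814645/64443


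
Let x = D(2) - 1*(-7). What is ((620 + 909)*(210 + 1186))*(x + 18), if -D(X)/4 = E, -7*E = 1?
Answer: 382072636/7 ≈ 5.4582e+7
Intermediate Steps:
E = -⅐ (E = -⅐*1 = -⅐ ≈ -0.14286)
D(X) = 4/7 (D(X) = -4*(-⅐) = 4/7)
x = 53/7 (x = 4/7 - 1*(-7) = 4/7 + 7 = 53/7 ≈ 7.5714)
((620 + 909)*(210 + 1186))*(x + 18) = ((620 + 909)*(210 + 1186))*(53/7 + 18) = (1529*1396)*(179/7) = 2134484*(179/7) = 382072636/7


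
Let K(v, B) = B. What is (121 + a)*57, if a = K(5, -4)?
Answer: 6669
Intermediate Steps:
a = -4
(121 + a)*57 = (121 - 4)*57 = 117*57 = 6669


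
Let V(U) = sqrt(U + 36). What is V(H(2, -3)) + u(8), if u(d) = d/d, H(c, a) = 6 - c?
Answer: 1 + 2*sqrt(10) ≈ 7.3246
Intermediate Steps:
V(U) = sqrt(36 + U)
u(d) = 1
V(H(2, -3)) + u(8) = sqrt(36 + (6 - 1*2)) + 1 = sqrt(36 + (6 - 2)) + 1 = sqrt(36 + 4) + 1 = sqrt(40) + 1 = 2*sqrt(10) + 1 = 1 + 2*sqrt(10)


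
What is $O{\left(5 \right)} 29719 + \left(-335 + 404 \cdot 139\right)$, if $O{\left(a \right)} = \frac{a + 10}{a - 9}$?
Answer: $- \frac{222501}{4} \approx -55625.0$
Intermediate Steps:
$O{\left(a \right)} = \frac{10 + a}{-9 + a}$
$O{\left(5 \right)} 29719 + \left(-335 + 404 \cdot 139\right) = \frac{10 + 5}{-9 + 5} \cdot 29719 + \left(-335 + 404 \cdot 139\right) = \frac{1}{-4} \cdot 15 \cdot 29719 + \left(-335 + 56156\right) = \left(- \frac{1}{4}\right) 15 \cdot 29719 + 55821 = \left(- \frac{15}{4}\right) 29719 + 55821 = - \frac{445785}{4} + 55821 = - \frac{222501}{4}$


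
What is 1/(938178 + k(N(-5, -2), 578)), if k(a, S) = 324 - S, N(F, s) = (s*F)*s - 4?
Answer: 1/937924 ≈ 1.0662e-6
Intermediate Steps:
N(F, s) = -4 + F*s**2 (N(F, s) = (F*s)*s - 4 = F*s**2 - 4 = -4 + F*s**2)
1/(938178 + k(N(-5, -2), 578)) = 1/(938178 + (324 - 1*578)) = 1/(938178 + (324 - 578)) = 1/(938178 - 254) = 1/937924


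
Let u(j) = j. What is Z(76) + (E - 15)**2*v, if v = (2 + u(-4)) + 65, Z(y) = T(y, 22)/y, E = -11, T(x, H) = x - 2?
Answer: 1618381/38 ≈ 42589.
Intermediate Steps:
T(x, H) = -2 + x
Z(y) = (-2 + y)/y
v = 63 (v = (2 - 4) + 65 = -2 + 65 = 63)
Z(76) + (E - 15)**2*v = (-2 + 76)/76 + (-11 - 15)**2*63 = (1/76)*74 + (-26)**2*63 = 37/38 + 676*63 = 37/38 + 42588 = 1618381/38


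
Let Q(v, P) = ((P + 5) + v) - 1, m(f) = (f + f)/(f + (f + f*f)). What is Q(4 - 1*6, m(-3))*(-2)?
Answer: 0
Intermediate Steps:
m(f) = 2*f/(f² + 2*f) (m(f) = (2*f)/(f + (f + f²)) = (2*f)/(f² + 2*f) = 2*f/(f² + 2*f))
Q(v, P) = 4 + P + v (Q(v, P) = ((5 + P) + v) - 1 = (5 + P + v) - 1 = 4 + P + v)
Q(4 - 1*6, m(-3))*(-2) = (4 + 2/(2 - 3) + (4 - 1*6))*(-2) = (4 + 2/(-1) + (4 - 6))*(-2) = (4 + 2*(-1) - 2)*(-2) = (4 - 2 - 2)*(-2) = 0*(-2) = 0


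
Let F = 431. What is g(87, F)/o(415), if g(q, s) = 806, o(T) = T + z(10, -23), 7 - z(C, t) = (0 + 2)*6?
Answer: 403/205 ≈ 1.9659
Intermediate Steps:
z(C, t) = -5 (z(C, t) = 7 - (0 + 2)*6 = 7 - 2*6 = 7 - 1*12 = 7 - 12 = -5)
o(T) = -5 + T (o(T) = T - 5 = -5 + T)
g(87, F)/o(415) = 806/(-5 + 415) = 806/410 = 806*(1/410) = 403/205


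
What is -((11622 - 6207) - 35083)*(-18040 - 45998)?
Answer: -1899879384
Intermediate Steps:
-((11622 - 6207) - 35083)*(-18040 - 45998) = -(5415 - 35083)*(-64038) = -(-29668)*(-64038) = -1*1899879384 = -1899879384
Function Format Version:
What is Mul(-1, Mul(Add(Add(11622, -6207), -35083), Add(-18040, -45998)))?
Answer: -1899879384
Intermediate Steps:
Mul(-1, Mul(Add(Add(11622, -6207), -35083), Add(-18040, -45998))) = Mul(-1, Mul(Add(5415, -35083), -64038)) = Mul(-1, Mul(-29668, -64038)) = Mul(-1, 1899879384) = -1899879384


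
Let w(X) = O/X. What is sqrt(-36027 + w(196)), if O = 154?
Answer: I*sqrt(7061138)/14 ≈ 189.81*I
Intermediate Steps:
w(X) = 154/X
sqrt(-36027 + w(196)) = sqrt(-36027 + 154/196) = sqrt(-36027 + 154*(1/196)) = sqrt(-36027 + 11/14) = sqrt(-504367/14) = I*sqrt(7061138)/14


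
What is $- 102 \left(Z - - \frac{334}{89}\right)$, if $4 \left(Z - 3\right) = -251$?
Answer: $\frac{1016685}{178} \approx 5711.7$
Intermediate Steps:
$Z = - \frac{239}{4}$ ($Z = 3 + \frac{1}{4} \left(-251\right) = 3 - \frac{251}{4} = - \frac{239}{4} \approx -59.75$)
$- 102 \left(Z - - \frac{334}{89}\right) = - 102 \left(- \frac{239}{4} - - \frac{334}{89}\right) = - 102 \left(- \frac{239}{4} + \frac{334}{89}\right) = \left(-102\right) \left(- \frac{19935}{356}\right) = \frac{1016685}{178}$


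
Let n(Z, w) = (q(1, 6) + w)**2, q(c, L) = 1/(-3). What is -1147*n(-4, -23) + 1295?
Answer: -5608645/9 ≈ -6.2318e+5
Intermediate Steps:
q(c, L) = -1/3
n(Z, w) = (-1/3 + w)**2
-1147*n(-4, -23) + 1295 = -1147*(-1 + 3*(-23))**2/9 + 1295 = -1147*(-1 - 69)**2/9 + 1295 = -1147*(-70)**2/9 + 1295 = -1147*4900/9 + 1295 = -5620300/9 + 1295 = -5608645/9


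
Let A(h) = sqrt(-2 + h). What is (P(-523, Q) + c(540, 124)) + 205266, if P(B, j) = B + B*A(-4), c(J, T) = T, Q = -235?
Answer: 204867 - 523*I*sqrt(6) ≈ 2.0487e+5 - 1281.1*I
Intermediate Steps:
P(B, j) = B + I*B*sqrt(6) (P(B, j) = B + B*sqrt(-2 - 4) = B + B*sqrt(-6) = B + B*(I*sqrt(6)) = B + I*B*sqrt(6))
(P(-523, Q) + c(540, 124)) + 205266 = (-523*(1 + I*sqrt(6)) + 124) + 205266 = ((-523 - 523*I*sqrt(6)) + 124) + 205266 = (-399 - 523*I*sqrt(6)) + 205266 = 204867 - 523*I*sqrt(6)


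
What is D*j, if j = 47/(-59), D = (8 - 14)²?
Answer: -1692/59 ≈ -28.678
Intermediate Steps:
D = 36 (D = (-6)² = 36)
j = -47/59 (j = 47*(-1/59) = -47/59 ≈ -0.79661)
D*j = 36*(-47/59) = -1692/59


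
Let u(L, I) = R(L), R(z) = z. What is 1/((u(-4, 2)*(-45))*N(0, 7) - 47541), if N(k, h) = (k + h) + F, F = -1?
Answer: -1/46461 ≈ -2.1523e-5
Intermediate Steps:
N(k, h) = -1 + h + k (N(k, h) = (k + h) - 1 = (h + k) - 1 = -1 + h + k)
u(L, I) = L
1/((u(-4, 2)*(-45))*N(0, 7) - 47541) = 1/((-4*(-45))*(-1 + 7 + 0) - 47541) = 1/(180*6 - 47541) = 1/(1080 - 47541) = 1/(-46461) = -1/46461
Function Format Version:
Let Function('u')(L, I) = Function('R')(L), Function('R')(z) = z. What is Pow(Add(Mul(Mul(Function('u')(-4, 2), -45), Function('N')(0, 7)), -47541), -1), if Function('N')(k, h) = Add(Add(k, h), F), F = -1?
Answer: Rational(-1, 46461) ≈ -2.1523e-5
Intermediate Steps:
Function('N')(k, h) = Add(-1, h, k) (Function('N')(k, h) = Add(Add(k, h), -1) = Add(Add(h, k), -1) = Add(-1, h, k))
Function('u')(L, I) = L
Pow(Add(Mul(Mul(Function('u')(-4, 2), -45), Function('N')(0, 7)), -47541), -1) = Pow(Add(Mul(Mul(-4, -45), Add(-1, 7, 0)), -47541), -1) = Pow(Add(Mul(180, 6), -47541), -1) = Pow(Add(1080, -47541), -1) = Pow(-46461, -1) = Rational(-1, 46461)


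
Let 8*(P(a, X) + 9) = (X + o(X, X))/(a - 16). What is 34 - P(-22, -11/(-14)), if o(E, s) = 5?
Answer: 183089/4256 ≈ 43.019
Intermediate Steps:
P(a, X) = -9 + (5 + X)/(8*(-16 + a)) (P(a, X) = -9 + ((X + 5)/(a - 16))/8 = -9 + ((5 + X)/(-16 + a))/8 = -9 + (5 + X)/(8*(-16 + a)))
34 - P(-22, -11/(-14)) = 34 - (1157 - 11/(-14) - 72*(-22))/(8*(-16 - 22)) = 34 - (1157 - 11*(-1/14) + 1584)/(8*(-38)) = 34 - (-1)*(1157 + 11/14 + 1584)/(8*38) = 34 - (-1)*38385/(8*38*14) = 34 - 1*(-38385/4256) = 34 + 38385/4256 = 183089/4256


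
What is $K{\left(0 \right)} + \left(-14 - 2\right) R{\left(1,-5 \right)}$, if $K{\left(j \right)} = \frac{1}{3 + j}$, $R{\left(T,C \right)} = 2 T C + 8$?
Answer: $\frac{97}{3} \approx 32.333$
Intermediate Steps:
$R{\left(T,C \right)} = 8 + 2 C T$ ($R{\left(T,C \right)} = 2 C T + 8 = 8 + 2 C T$)
$K{\left(0 \right)} + \left(-14 - 2\right) R{\left(1,-5 \right)} = \frac{1}{3 + 0} + \left(-14 - 2\right) \left(8 + 2 \left(-5\right) 1\right) = \frac{1}{3} - 16 \left(8 - 10\right) = \frac{1}{3} - -32 = \frac{1}{3} + 32 = \frac{97}{3}$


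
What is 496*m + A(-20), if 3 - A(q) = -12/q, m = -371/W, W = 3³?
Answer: -919756/135 ≈ -6813.0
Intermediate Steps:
W = 27
m = -371/27 ≈ -13.741
A(q) = 3 + 12/q (A(q) = 3 - (-12)/q = 3 + 12/q)
496*m + A(-20) = 496*(-371/27) + (3 + 12/(-20)) = -184016/27 + (3 + 12*(-1/20)) = -184016/27 + (3 - ⅗) = -184016/27 + 12/5 = -919756/135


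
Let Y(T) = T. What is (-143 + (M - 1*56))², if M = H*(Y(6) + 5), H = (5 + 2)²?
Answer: 115600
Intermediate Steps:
H = 49 (H = 7² = 49)
M = 539 (M = 49*(6 + 5) = 49*11 = 539)
(-143 + (M - 1*56))² = (-143 + (539 - 1*56))² = (-143 + (539 - 56))² = (-143 + 483)² = 340² = 115600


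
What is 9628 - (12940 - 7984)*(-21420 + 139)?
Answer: 105478264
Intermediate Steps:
9628 - (12940 - 7984)*(-21420 + 139) = 9628 - 4956*(-21281) = 9628 - 1*(-105468636) = 9628 + 105468636 = 105478264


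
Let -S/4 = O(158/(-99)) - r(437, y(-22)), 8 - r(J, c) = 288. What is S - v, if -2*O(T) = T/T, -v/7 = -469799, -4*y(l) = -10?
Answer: -3289711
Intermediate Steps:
y(l) = 5/2 (y(l) = -¼*(-10) = 5/2)
r(J, c) = -280 (r(J, c) = 8 - 1*288 = 8 - 288 = -280)
v = 3288593 (v = -7*(-469799) = 3288593)
O(T) = -½ (O(T) = -T/(2*T) = -½*1 = -½)
S = -1118 (S = -4*(-½ - 1*(-280)) = -4*(-½ + 280) = -4*559/2 = -1118)
S - v = -1118 - 1*3288593 = -1118 - 3288593 = -3289711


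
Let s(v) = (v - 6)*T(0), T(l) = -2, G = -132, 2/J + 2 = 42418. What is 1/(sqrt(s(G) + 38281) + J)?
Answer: -21208/17342139082047 + 449779264*sqrt(38557)/17342139082047 ≈ 0.0050927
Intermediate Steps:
J = 1/21208 (J = 2/(-2 + 42418) = 2/42416 = 2*(1/42416) = 1/21208 ≈ 4.7152e-5)
s(v) = 12 - 2*v (s(v) = (v - 6)*(-2) = (-6 + v)*(-2) = 12 - 2*v)
1/(sqrt(s(G) + 38281) + J) = 1/(sqrt((12 - 2*(-132)) + 38281) + 1/21208) = 1/(sqrt((12 + 264) + 38281) + 1/21208) = 1/(sqrt(276 + 38281) + 1/21208) = 1/(sqrt(38557) + 1/21208) = 1/(1/21208 + sqrt(38557))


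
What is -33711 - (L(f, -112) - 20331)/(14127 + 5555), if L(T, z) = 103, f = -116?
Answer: -25518449/757 ≈ -33710.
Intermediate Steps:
-33711 - (L(f, -112) - 20331)/(14127 + 5555) = -33711 - (103 - 20331)/(14127 + 5555) = -33711 - (-20228)/19682 = -33711 - 1*(-778/757) = -33711 + 778/757 = -25518449/757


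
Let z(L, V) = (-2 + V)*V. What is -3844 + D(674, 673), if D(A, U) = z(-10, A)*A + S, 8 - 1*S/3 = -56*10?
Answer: 305271332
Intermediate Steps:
S = 1704 (S = 24 - (-168)*10 = 24 - 3*(-560) = 24 + 1680 = 1704)
z(L, V) = V*(-2 + V)
D(A, U) = 1704 + A**2*(-2 + A) (D(A, U) = (A*(-2 + A))*A + 1704 = A**2*(-2 + A) + 1704 = 1704 + A**2*(-2 + A))
-3844 + D(674, 673) = -3844 + (1704 + 674**2*(-2 + 674)) = -3844 + (1704 + 454276*672) = -3844 + (1704 + 305273472) = -3844 + 305275176 = 305271332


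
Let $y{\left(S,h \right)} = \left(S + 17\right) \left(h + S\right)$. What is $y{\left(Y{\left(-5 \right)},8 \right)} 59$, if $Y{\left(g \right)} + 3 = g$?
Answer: $0$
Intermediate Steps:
$Y{\left(g \right)} = -3 + g$
$y{\left(S,h \right)} = \left(17 + S\right) \left(S + h\right)$
$y{\left(Y{\left(-5 \right)},8 \right)} 59 = \left(\left(-3 - 5\right)^{2} + 17 \left(-3 - 5\right) + 17 \cdot 8 + \left(-3 - 5\right) 8\right) 59 = \left(\left(-8\right)^{2} + 17 \left(-8\right) + 136 - 64\right) 59 = \left(64 - 136 + 136 - 64\right) 59 = 0 \cdot 59 = 0$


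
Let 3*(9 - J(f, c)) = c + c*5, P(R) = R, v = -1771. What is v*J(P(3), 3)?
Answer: -5313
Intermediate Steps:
J(f, c) = 9 - 2*c (J(f, c) = 9 - (c + c*5)/3 = 9 - (c + 5*c)/3 = 9 - 2*c)
v*J(P(3), 3) = -1771*(9 - 2*3) = -1771*(9 - 6) = -1771*3 = -5313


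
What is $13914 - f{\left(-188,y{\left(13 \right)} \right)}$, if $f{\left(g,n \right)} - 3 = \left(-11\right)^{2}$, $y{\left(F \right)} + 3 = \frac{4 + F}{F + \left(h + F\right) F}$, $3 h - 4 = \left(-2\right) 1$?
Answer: $13790$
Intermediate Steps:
$h = \frac{2}{3}$ ($h = \frac{4}{3} + \frac{\left(-2\right) 1}{3} = \frac{4}{3} + \frac{1}{3} \left(-2\right) = \frac{4}{3} - \frac{2}{3} = \frac{2}{3} \approx 0.66667$)
$y{\left(F \right)} = -3 + \frac{4 + F}{F + F \left(\frac{2}{3} + F\right)}$ ($y{\left(F \right)} = -3 + \frac{4 + F}{F + \left(\frac{2}{3} + F\right) F} = -3 + \frac{4 + F}{F + F \left(\frac{2}{3} + F\right)}$)
$f{\left(g,n \right)} = 124$ ($f{\left(g,n \right)} = 3 + \left(-11\right)^{2} = 3 + 121 = 124$)
$13914 - f{\left(-188,y{\left(13 \right)} \right)} = 13914 - 124 = 13790$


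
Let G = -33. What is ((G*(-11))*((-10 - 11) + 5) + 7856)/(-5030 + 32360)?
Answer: 1024/13665 ≈ 0.074936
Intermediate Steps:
((G*(-11))*((-10 - 11) + 5) + 7856)/(-5030 + 32360) = ((-33*(-11))*((-10 - 11) + 5) + 7856)/(-5030 + 32360) = (363*(-21 + 5) + 7856)/27330 = (363*(-16) + 7856)*(1/27330) = (-5808 + 7856)*(1/27330) = 2048*(1/27330) = 1024/13665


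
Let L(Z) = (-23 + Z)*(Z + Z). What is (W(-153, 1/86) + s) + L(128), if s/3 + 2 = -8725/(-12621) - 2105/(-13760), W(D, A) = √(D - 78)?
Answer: 311167466977/11577664 + I*√231 ≈ 26877.0 + 15.199*I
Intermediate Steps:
W(D, A) = √(-78 + D)
L(Z) = 2*Z*(-23 + Z) (L(Z) = (-23 + Z)*(2*Z) = 2*Z*(-23 + Z))
s = -40141343/11577664 (s = -6 + 3*(-8725/(-12621) - 2105/(-13760)) = -6 + 3*(-8725*(-1/12621) - 2105*(-1/13760)) = -6 + 3*(8725/12621 + 421/2752) = -6 + 3*(29324641/34732992) = -6 + 29324641/11577664 = -40141343/11577664 ≈ -3.4671)
(W(-153, 1/86) + s) + L(128) = (√(-78 - 153) - 40141343/11577664) + 2*128*(-23 + 128) = (√(-231) - 40141343/11577664) + 2*128*105 = (I*√231 - 40141343/11577664) + 26880 = (-40141343/11577664 + I*√231) + 26880 = 311167466977/11577664 + I*√231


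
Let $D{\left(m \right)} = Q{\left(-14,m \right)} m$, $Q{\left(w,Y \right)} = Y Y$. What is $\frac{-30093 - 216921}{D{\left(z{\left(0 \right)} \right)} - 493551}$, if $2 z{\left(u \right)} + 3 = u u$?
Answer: $\frac{219568}{438715} \approx 0.50048$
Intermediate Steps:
$z{\left(u \right)} = - \frac{3}{2} + \frac{u^{2}}{2}$ ($z{\left(u \right)} = - \frac{3}{2} + \frac{u u}{2} = - \frac{3}{2} + \frac{u^{2}}{2}$)
$Q{\left(w,Y \right)} = Y^{2}$
$D{\left(m \right)} = m^{3}$ ($D{\left(m \right)} = m^{2} m = m^{3}$)
$\frac{-30093 - 216921}{D{\left(z{\left(0 \right)} \right)} - 493551} = \frac{-30093 - 216921}{\left(- \frac{3}{2} + \frac{0^{2}}{2}\right)^{3} - 493551} = - \frac{247014}{\left(- \frac{3}{2} + \frac{1}{2} \cdot 0\right)^{3} - 493551} = - \frac{247014}{\left(- \frac{3}{2} + 0\right)^{3} - 493551} = - \frac{247014}{\left(- \frac{3}{2}\right)^{3} - 493551} = - \frac{247014}{- \frac{27}{8} - 493551} = - \frac{247014}{- \frac{3948435}{8}} = \left(-247014\right) \left(- \frac{8}{3948435}\right) = \frac{219568}{438715}$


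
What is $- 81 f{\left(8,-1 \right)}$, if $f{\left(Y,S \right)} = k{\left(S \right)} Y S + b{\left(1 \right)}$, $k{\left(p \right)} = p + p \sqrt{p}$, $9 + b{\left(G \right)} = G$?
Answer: $- 648 i \approx - 648.0 i$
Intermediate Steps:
$b{\left(G \right)} = -9 + G$
$k{\left(p \right)} = p + p^{\frac{3}{2}}$
$f{\left(Y,S \right)} = -8 + S Y \left(S + S^{\frac{3}{2}}\right)$ ($f{\left(Y,S \right)} = \left(S + S^{\frac{3}{2}}\right) Y S + \left(-9 + 1\right) = Y \left(S + S^{\frac{3}{2}}\right) S - 8 = S Y \left(S + S^{\frac{3}{2}}\right) - 8 = -8 + S Y \left(S + S^{\frac{3}{2}}\right)$)
$- 81 f{\left(8,-1 \right)} = - 81 \left(-8 - 8 \left(-1 + \left(-1\right)^{\frac{3}{2}}\right)\right) = - 81 \left(-8 - 8 \left(-1 - i\right)\right) = - 81 \left(-8 + \left(8 + 8 i\right)\right) = - 81 \cdot 8 i = - 648 i$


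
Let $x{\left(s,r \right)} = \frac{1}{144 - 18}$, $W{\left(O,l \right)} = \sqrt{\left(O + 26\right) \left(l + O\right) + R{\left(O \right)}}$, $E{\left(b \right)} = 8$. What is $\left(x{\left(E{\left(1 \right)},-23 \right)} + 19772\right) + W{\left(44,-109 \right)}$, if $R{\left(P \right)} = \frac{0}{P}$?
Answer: $\frac{2491273}{126} + 5 i \sqrt{182} \approx 19772.0 + 67.454 i$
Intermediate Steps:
$R{\left(P \right)} = 0$
$W{\left(O,l \right)} = \sqrt{\left(26 + O\right) \left(O + l\right)}$ ($W{\left(O,l \right)} = \sqrt{\left(O + 26\right) \left(l + O\right) + 0} = \sqrt{\left(26 + O\right) \left(O + l\right) + 0} = \sqrt{\left(26 + O\right) \left(O + l\right)}$)
$x{\left(s,r \right)} = \frac{1}{126}$
$\left(x{\left(E{\left(1 \right)},-23 \right)} + 19772\right) + W{\left(44,-109 \right)} = \left(\frac{1}{126} + 19772\right) + \sqrt{44^{2} + 26 \cdot 44 + 26 \left(-109\right) + 44 \left(-109\right)} = \frac{2491273}{126} + \sqrt{1936 + 1144 - 2834 - 4796} = \frac{2491273}{126} + \sqrt{-4550} = \frac{2491273}{126} + 5 i \sqrt{182}$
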